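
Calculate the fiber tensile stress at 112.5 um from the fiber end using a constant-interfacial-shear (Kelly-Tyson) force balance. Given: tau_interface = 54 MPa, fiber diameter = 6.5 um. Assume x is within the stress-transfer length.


Force balance: sigma_f * (pi*d^2/4) = tau * (pi*d) * x  ->  sigma_f = 4 * tau * x / d
sigma_f = 4 * 54 * 112.5 / 6.5 = 3738.5 MPa

3738.5 MPa


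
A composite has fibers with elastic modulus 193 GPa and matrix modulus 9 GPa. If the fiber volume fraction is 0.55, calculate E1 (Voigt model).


E1 = Ef*Vf + Em*(1-Vf) = 193*0.55 + 9*0.45 = 110.2 GPa

110.2 GPa


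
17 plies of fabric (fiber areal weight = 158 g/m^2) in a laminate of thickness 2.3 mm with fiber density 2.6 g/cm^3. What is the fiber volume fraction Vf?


Vf = n * FAW / (rho_f * h * 1000) = 17 * 158 / (2.6 * 2.3 * 1000) = 0.4492

0.4492


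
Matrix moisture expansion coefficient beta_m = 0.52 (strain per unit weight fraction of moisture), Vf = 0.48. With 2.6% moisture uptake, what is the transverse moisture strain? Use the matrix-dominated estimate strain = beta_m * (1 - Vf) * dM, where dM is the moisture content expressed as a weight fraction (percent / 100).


dM = 2.6/100 = 0.026
strain = beta_m * (1-Vf) * dM = 0.52 * 0.52 * 0.026 = 0.0070304

0.0070304


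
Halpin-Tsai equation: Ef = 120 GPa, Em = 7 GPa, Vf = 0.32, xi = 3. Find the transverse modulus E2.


eta = (Ef/Em - 1)/(Ef/Em + xi) = (17.1429 - 1)/(17.1429 + 3) = 0.8014
E2 = Em*(1+xi*eta*Vf)/(1-eta*Vf) = 16.66 GPa

16.66 GPa


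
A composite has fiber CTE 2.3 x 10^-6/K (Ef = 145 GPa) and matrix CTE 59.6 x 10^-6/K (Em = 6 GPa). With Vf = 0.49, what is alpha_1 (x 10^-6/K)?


E1 = Ef*Vf + Em*(1-Vf) = 74.11
alpha_1 = (alpha_f*Ef*Vf + alpha_m*Em*(1-Vf))/E1 = 4.67 x 10^-6/K

4.67 x 10^-6/K


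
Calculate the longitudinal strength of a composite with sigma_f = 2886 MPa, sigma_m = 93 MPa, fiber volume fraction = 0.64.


sigma_1 = sigma_f*Vf + sigma_m*(1-Vf) = 2886*0.64 + 93*0.36 = 1880.5 MPa

1880.5 MPa


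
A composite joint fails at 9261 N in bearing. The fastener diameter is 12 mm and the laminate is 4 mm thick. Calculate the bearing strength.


sigma_br = F/(d*h) = 9261/(12*4) = 192.9 MPa

192.9 MPa


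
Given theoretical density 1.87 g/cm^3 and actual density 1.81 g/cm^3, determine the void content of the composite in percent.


Void% = (rho_theo - rho_actual)/rho_theo * 100 = (1.87 - 1.81)/1.87 * 100 = 3.21%

3.21%


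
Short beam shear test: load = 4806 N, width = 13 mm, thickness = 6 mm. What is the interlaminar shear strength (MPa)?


ILSS = 3F/(4bh) = 3*4806/(4*13*6) = 46.21 MPa

46.21 MPa


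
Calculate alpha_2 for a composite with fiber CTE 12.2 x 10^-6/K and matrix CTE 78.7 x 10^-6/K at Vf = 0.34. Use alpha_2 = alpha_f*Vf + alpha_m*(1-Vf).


alpha_2 = alpha_f*Vf + alpha_m*(1-Vf) = 12.2*0.34 + 78.7*0.66 = 56.1 x 10^-6/K

56.1 x 10^-6/K


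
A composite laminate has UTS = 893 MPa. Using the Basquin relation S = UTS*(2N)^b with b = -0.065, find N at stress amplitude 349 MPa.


N = 0.5 * (S/UTS)^(1/b) = 0.5 * (349/893)^(1/-0.065) = 946877.0109 cycles

946877.0109 cycles


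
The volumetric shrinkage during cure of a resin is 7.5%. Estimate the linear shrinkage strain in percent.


Linear shrinkage ≈ vol_shrink/3 = 7.5/3 = 2.5%

2.5%


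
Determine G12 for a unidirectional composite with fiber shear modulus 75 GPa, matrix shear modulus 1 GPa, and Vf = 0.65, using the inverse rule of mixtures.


1/G12 = Vf/Gf + (1-Vf)/Gm = 0.65/75 + 0.35/1
G12 = 2.79 GPa

2.79 GPa


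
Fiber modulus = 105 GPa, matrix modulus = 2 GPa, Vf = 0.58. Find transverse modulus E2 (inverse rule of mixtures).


1/E2 = Vf/Ef + (1-Vf)/Em = 0.58/105 + 0.42/2
E2 = 4.64 GPa

4.64 GPa


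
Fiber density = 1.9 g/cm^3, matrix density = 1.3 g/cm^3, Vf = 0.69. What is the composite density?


rho_c = rho_f*Vf + rho_m*(1-Vf) = 1.9*0.69 + 1.3*0.31 = 1.714 g/cm^3

1.714 g/cm^3


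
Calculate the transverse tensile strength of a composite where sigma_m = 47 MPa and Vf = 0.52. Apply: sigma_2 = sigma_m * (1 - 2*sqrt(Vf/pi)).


factor = 1 - 2*sqrt(0.52/pi) = 0.1863
sigma_2 = 47 * 0.1863 = 8.76 MPa

8.76 MPa


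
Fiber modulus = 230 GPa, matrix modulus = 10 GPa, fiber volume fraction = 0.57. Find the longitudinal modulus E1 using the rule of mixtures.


E1 = Ef*Vf + Em*(1-Vf) = 230*0.57 + 10*0.43 = 135.4 GPa

135.4 GPa


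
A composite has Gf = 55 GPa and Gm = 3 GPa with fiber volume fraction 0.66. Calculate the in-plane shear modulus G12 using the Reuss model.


1/G12 = Vf/Gf + (1-Vf)/Gm = 0.66/55 + 0.34/3
G12 = 7.98 GPa

7.98 GPa


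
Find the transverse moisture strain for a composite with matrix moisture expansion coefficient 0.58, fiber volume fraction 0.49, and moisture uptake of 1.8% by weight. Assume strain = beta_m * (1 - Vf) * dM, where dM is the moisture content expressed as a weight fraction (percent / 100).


dM = 1.8/100 = 0.018
strain = beta_m * (1-Vf) * dM = 0.58 * 0.51 * 0.018 = 0.0053244

0.0053244


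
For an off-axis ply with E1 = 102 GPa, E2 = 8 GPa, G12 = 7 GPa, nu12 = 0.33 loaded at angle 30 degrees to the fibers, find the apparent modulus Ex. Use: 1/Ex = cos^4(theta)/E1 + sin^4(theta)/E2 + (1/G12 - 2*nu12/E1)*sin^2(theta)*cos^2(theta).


cos^4(30) = 0.5625, sin^4(30) = 0.0625, sin^2(30)*cos^2(30) = 0.1875
1/G12 - 2*nu12/E1 = 1/7 - 2*0.33/102 = 0.136387 GPa^-1
1/Ex = 0.5625/102 + 0.0625/8 + 0.136387*0.1875 = 0.0388997 GPa^-1
Ex = 25.71 GPa

25.71 GPa


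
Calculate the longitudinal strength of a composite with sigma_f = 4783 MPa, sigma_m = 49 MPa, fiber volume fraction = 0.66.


sigma_1 = sigma_f*Vf + sigma_m*(1-Vf) = 4783*0.66 + 49*0.34 = 3173.4 MPa

3173.4 MPa


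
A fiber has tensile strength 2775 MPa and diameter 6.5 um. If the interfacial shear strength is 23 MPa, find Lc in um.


Lc = sigma_f * d / (2 * tau_i) = 2775 * 6.5 / (2 * 23) = 392.1 um

392.1 um


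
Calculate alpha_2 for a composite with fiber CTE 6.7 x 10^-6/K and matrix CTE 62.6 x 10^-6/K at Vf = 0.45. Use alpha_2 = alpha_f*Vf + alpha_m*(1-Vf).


alpha_2 = alpha_f*Vf + alpha_m*(1-Vf) = 6.7*0.45 + 62.6*0.55 = 37.4 x 10^-6/K

37.4 x 10^-6/K


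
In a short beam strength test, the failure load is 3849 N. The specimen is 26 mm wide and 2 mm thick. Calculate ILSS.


ILSS = 3F/(4bh) = 3*3849/(4*26*2) = 55.51 MPa

55.51 MPa


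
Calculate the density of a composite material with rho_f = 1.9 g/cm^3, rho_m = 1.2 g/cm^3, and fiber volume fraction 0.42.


rho_c = rho_f*Vf + rho_m*(1-Vf) = 1.9*0.42 + 1.2*0.58 = 1.494 g/cm^3

1.494 g/cm^3


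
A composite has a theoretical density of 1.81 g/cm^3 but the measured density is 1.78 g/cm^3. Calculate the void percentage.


Void% = (rho_theo - rho_actual)/rho_theo * 100 = (1.81 - 1.78)/1.81 * 100 = 1.66%

1.66%


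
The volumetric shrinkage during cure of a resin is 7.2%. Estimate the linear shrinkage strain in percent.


Linear shrinkage ≈ vol_shrink/3 = 7.2/3 = 2.4%

2.4%


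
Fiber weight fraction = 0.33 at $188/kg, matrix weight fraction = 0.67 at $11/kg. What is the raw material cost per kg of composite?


Cost = cost_f*Wf + cost_m*Wm = 188*0.33 + 11*0.67 = $69.41/kg

$69.41/kg


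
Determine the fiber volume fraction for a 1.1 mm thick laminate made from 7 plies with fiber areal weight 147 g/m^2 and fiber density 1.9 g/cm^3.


Vf = n * FAW / (rho_f * h * 1000) = 7 * 147 / (1.9 * 1.1 * 1000) = 0.4923

0.4923


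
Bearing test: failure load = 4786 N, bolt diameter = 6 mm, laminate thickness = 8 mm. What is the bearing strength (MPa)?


sigma_br = F/(d*h) = 4786/(6*8) = 99.7 MPa

99.7 MPa


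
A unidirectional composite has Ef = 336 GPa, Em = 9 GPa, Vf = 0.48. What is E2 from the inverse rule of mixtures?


1/E2 = Vf/Ef + (1-Vf)/Em = 0.48/336 + 0.52/9
E2 = 16.89 GPa

16.89 GPa


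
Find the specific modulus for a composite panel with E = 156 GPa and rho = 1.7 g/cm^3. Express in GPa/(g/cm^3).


Specific stiffness = E/rho = 156/1.7 = 91.8 GPa/(g/cm^3)

91.8 GPa/(g/cm^3)


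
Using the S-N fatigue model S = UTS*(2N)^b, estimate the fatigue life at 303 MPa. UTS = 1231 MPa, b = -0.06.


N = 0.5 * (S/UTS)^(1/b) = 0.5 * (303/1231)^(1/-0.06) = 7.0128e+09 cycles

7.0128e+09 cycles


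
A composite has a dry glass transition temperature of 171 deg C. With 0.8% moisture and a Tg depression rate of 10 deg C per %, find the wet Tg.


Tg_wet = Tg_dry - k*moisture = 171 - 10*0.8 = 163.0 deg C

163.0 deg C


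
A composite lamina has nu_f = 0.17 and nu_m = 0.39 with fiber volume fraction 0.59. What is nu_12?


nu_12 = nu_f*Vf + nu_m*(1-Vf) = 0.17*0.59 + 0.39*0.41 = 0.2602

0.2602


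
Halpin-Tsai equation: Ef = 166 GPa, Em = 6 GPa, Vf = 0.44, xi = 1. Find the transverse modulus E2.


eta = (Ef/Em - 1)/(Ef/Em + xi) = (27.6667 - 1)/(27.6667 + 1) = 0.9302
E2 = Em*(1+xi*eta*Vf)/(1-eta*Vf) = 14.31 GPa

14.31 GPa


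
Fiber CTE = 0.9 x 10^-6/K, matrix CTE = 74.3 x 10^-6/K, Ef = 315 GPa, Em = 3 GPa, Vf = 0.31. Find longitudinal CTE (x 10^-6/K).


E1 = Ef*Vf + Em*(1-Vf) = 99.72
alpha_1 = (alpha_f*Ef*Vf + alpha_m*Em*(1-Vf))/E1 = 2.42 x 10^-6/K

2.42 x 10^-6/K


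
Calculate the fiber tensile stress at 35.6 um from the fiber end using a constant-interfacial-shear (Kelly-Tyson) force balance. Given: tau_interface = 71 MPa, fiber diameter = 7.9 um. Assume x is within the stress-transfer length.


Force balance: sigma_f * (pi*d^2/4) = tau * (pi*d) * x  ->  sigma_f = 4 * tau * x / d
sigma_f = 4 * 71 * 35.6 / 7.9 = 1279.8 MPa

1279.8 MPa


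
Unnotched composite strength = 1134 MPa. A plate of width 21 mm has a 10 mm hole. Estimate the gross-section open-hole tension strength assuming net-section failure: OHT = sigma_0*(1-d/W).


OHT = sigma_0*(1-d/W) = 1134*(1-10/21) = 594.0 MPa

594.0 MPa


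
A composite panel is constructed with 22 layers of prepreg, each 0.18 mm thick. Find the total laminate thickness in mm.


h = n * t_ply = 22 * 0.18 = 3.96 mm

3.96 mm


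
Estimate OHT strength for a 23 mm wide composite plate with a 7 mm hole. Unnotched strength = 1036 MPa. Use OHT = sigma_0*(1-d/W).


OHT = sigma_0*(1-d/W) = 1036*(1-7/23) = 720.7 MPa

720.7 MPa


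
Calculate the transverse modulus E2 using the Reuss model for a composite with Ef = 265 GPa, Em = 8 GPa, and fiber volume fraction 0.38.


1/E2 = Vf/Ef + (1-Vf)/Em = 0.38/265 + 0.62/8
E2 = 12.67 GPa

12.67 GPa


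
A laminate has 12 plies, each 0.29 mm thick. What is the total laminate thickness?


h = n * t_ply = 12 * 0.29 = 3.48 mm

3.48 mm


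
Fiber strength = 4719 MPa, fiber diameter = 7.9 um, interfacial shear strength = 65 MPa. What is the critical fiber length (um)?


Lc = sigma_f * d / (2 * tau_i) = 4719 * 7.9 / (2 * 65) = 286.8 um

286.8 um


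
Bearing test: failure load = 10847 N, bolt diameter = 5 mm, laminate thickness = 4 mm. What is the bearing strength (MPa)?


sigma_br = F/(d*h) = 10847/(5*4) = 542.4 MPa

542.4 MPa


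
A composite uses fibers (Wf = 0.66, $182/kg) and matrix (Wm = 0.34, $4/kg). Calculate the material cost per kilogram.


Cost = cost_f*Wf + cost_m*Wm = 182*0.66 + 4*0.34 = $121.48/kg

$121.48/kg


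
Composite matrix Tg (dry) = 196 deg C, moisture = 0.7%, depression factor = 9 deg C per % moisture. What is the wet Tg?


Tg_wet = Tg_dry - k*moisture = 196 - 9*0.7 = 189.7 deg C

189.7 deg C


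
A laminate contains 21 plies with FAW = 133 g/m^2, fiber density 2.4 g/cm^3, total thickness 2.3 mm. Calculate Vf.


Vf = n * FAW / (rho_f * h * 1000) = 21 * 133 / (2.4 * 2.3 * 1000) = 0.506

0.506


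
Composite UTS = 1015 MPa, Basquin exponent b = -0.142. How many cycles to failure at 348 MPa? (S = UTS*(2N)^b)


N = 0.5 * (S/UTS)^(1/b) = 0.5 * (348/1015)^(1/-0.142) = 939.3354 cycles

939.3354 cycles


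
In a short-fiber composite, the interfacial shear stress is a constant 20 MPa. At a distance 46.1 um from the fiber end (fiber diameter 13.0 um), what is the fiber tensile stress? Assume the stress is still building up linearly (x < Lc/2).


Force balance: sigma_f * (pi*d^2/4) = tau * (pi*d) * x  ->  sigma_f = 4 * tau * x / d
sigma_f = 4 * 20 * 46.1 / 13.0 = 283.7 MPa

283.7 MPa


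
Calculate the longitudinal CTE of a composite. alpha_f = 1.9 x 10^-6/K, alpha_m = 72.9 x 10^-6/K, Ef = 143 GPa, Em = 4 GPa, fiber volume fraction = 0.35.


E1 = Ef*Vf + Em*(1-Vf) = 52.65
alpha_1 = (alpha_f*Ef*Vf + alpha_m*Em*(1-Vf))/E1 = 5.41 x 10^-6/K

5.41 x 10^-6/K


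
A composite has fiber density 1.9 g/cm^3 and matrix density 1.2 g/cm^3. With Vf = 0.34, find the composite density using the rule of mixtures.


rho_c = rho_f*Vf + rho_m*(1-Vf) = 1.9*0.34 + 1.2*0.66 = 1.438 g/cm^3

1.438 g/cm^3


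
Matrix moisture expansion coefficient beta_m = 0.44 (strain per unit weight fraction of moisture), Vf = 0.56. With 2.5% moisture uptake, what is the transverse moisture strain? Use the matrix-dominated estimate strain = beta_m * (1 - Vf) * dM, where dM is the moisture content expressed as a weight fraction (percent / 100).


dM = 2.5/100 = 0.025
strain = beta_m * (1-Vf) * dM = 0.44 * 0.44 * 0.025 = 0.00484

0.00484


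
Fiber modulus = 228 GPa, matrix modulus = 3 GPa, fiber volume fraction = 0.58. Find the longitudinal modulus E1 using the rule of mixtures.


E1 = Ef*Vf + Em*(1-Vf) = 228*0.58 + 3*0.42 = 133.5 GPa

133.5 GPa


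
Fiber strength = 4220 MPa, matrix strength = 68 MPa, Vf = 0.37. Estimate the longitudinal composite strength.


sigma_1 = sigma_f*Vf + sigma_m*(1-Vf) = 4220*0.37 + 68*0.63 = 1604.2 MPa

1604.2 MPa


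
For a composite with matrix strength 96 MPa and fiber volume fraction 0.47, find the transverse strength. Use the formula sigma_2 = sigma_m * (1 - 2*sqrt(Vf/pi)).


factor = 1 - 2*sqrt(0.47/pi) = 0.2264
sigma_2 = 96 * 0.2264 = 21.74 MPa

21.74 MPa


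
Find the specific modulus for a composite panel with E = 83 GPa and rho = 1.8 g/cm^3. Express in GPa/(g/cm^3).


Specific stiffness = E/rho = 83/1.8 = 46.1 GPa/(g/cm^3)

46.1 GPa/(g/cm^3)


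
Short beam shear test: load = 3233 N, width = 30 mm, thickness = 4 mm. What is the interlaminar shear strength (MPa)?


ILSS = 3F/(4bh) = 3*3233/(4*30*4) = 20.21 MPa

20.21 MPa


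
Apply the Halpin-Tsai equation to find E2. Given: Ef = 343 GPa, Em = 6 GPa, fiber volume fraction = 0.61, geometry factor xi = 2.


eta = (Ef/Em - 1)/(Ef/Em + xi) = (57.1667 - 1)/(57.1667 + 2) = 0.9493
E2 = Em*(1+xi*eta*Vf)/(1-eta*Vf) = 30.76 GPa

30.76 GPa


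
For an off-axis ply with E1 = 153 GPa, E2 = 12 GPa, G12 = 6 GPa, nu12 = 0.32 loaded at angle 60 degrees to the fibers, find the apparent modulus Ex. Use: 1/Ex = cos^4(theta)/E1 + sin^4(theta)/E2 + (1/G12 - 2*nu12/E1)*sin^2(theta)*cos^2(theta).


cos^4(60) = 0.0625, sin^4(60) = 0.5625, sin^2(60)*cos^2(60) = 0.1875
1/G12 - 2*nu12/E1 = 1/6 - 2*0.32/153 = 0.162484 GPa^-1
1/Ex = 0.0625/153 + 0.5625/12 + 0.162484*0.1875 = 0.0777492 GPa^-1
Ex = 12.86 GPa

12.86 GPa


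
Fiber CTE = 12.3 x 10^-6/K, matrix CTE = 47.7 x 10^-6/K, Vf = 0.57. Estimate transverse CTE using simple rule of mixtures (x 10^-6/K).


alpha_2 = alpha_f*Vf + alpha_m*(1-Vf) = 12.3*0.57 + 47.7*0.43 = 27.5 x 10^-6/K

27.5 x 10^-6/K


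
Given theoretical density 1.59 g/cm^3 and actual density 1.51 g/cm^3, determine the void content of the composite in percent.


Void% = (rho_theo - rho_actual)/rho_theo * 100 = (1.59 - 1.51)/1.59 * 100 = 5.03%

5.03%


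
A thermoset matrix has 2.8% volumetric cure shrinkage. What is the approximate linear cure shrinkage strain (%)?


Linear shrinkage ≈ vol_shrink/3 = 2.8/3 = 0.933%

0.933%


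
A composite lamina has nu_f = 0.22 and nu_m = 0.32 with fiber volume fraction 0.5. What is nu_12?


nu_12 = nu_f*Vf + nu_m*(1-Vf) = 0.22*0.5 + 0.32*0.5 = 0.27

0.27


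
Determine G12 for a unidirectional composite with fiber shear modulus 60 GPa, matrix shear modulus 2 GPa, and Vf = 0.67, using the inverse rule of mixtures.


1/G12 = Vf/Gf + (1-Vf)/Gm = 0.67/60 + 0.33/2
G12 = 5.68 GPa

5.68 GPa


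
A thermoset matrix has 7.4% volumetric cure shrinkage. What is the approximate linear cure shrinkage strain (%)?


Linear shrinkage ≈ vol_shrink/3 = 7.4/3 = 2.467%

2.467%


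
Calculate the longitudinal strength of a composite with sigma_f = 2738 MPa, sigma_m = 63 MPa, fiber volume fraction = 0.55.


sigma_1 = sigma_f*Vf + sigma_m*(1-Vf) = 2738*0.55 + 63*0.45 = 1534.3 MPa

1534.3 MPa


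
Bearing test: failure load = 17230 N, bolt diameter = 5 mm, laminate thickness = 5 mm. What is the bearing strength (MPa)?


sigma_br = F/(d*h) = 17230/(5*5) = 689.2 MPa

689.2 MPa


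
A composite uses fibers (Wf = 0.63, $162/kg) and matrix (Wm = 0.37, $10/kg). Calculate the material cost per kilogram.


Cost = cost_f*Wf + cost_m*Wm = 162*0.63 + 10*0.37 = $105.76/kg

$105.76/kg


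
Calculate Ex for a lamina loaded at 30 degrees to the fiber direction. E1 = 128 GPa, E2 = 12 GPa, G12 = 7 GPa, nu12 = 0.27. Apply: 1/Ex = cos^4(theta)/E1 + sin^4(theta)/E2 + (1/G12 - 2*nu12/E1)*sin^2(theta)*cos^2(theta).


cos^4(30) = 0.5625, sin^4(30) = 0.0625, sin^2(30)*cos^2(30) = 0.1875
1/G12 - 2*nu12/E1 = 1/7 - 2*0.27/128 = 0.138638 GPa^-1
1/Ex = 0.5625/128 + 0.0625/12 + 0.138638*0.1875 = 0.0355976 GPa^-1
Ex = 28.09 GPa

28.09 GPa


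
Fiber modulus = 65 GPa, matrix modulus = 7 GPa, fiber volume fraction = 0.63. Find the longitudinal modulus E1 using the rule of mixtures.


E1 = Ef*Vf + Em*(1-Vf) = 65*0.63 + 7*0.37 = 43.54 GPa

43.54 GPa


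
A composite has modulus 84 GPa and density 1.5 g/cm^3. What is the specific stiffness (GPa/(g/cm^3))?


Specific stiffness = E/rho = 84/1.5 = 56.0 GPa/(g/cm^3)

56.0 GPa/(g/cm^3)


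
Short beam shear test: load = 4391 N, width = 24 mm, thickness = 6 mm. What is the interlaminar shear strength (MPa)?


ILSS = 3F/(4bh) = 3*4391/(4*24*6) = 22.87 MPa

22.87 MPa


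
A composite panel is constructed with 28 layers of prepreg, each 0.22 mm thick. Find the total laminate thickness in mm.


h = n * t_ply = 28 * 0.22 = 6.16 mm

6.16 mm


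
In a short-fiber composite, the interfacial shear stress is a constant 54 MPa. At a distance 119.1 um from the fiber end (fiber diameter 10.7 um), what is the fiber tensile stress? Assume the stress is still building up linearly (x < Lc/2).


Force balance: sigma_f * (pi*d^2/4) = tau * (pi*d) * x  ->  sigma_f = 4 * tau * x / d
sigma_f = 4 * 54 * 119.1 / 10.7 = 2404.3 MPa

2404.3 MPa


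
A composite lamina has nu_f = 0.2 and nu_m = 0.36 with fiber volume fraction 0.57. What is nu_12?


nu_12 = nu_f*Vf + nu_m*(1-Vf) = 0.2*0.57 + 0.36*0.43 = 0.2688

0.2688


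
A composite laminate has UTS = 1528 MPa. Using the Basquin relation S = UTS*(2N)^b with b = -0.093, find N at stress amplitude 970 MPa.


N = 0.5 * (S/UTS)^(1/b) = 0.5 * (970/1528)^(1/-0.093) = 66.2263 cycles

66.2263 cycles


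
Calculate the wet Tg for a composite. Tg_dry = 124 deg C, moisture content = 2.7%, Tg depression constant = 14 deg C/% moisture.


Tg_wet = Tg_dry - k*moisture = 124 - 14*2.7 = 86.2 deg C

86.2 deg C


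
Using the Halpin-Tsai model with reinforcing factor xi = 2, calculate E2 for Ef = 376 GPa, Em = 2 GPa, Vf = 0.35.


eta = (Ef/Em - 1)/(Ef/Em + xi) = (188.0 - 1)/(188.0 + 2) = 0.9842
E2 = Em*(1+xi*eta*Vf)/(1-eta*Vf) = 5.15 GPa

5.15 GPa


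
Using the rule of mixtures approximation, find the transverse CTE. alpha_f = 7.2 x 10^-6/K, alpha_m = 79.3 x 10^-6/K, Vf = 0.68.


alpha_2 = alpha_f*Vf + alpha_m*(1-Vf) = 7.2*0.68 + 79.3*0.32 = 30.3 x 10^-6/K

30.3 x 10^-6/K


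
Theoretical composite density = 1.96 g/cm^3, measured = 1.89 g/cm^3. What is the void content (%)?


Void% = (rho_theo - rho_actual)/rho_theo * 100 = (1.96 - 1.89)/1.96 * 100 = 3.57%

3.57%


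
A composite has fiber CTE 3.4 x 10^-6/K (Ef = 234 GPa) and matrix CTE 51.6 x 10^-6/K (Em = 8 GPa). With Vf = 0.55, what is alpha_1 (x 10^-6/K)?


E1 = Ef*Vf + Em*(1-Vf) = 132.3
alpha_1 = (alpha_f*Ef*Vf + alpha_m*Em*(1-Vf))/E1 = 4.71 x 10^-6/K

4.71 x 10^-6/K


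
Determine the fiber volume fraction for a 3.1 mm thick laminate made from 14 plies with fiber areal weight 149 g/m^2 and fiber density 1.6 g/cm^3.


Vf = n * FAW / (rho_f * h * 1000) = 14 * 149 / (1.6 * 3.1 * 1000) = 0.4206

0.4206


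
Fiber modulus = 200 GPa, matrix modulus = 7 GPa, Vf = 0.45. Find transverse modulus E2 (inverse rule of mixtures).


1/E2 = Vf/Ef + (1-Vf)/Em = 0.45/200 + 0.55/7
E2 = 12.37 GPa

12.37 GPa


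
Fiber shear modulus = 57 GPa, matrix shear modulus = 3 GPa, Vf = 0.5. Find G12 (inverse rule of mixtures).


1/G12 = Vf/Gf + (1-Vf)/Gm = 0.5/57 + 0.5/3
G12 = 5.7 GPa

5.7 GPa


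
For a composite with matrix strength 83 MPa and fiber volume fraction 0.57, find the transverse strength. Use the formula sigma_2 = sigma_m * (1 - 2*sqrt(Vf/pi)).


factor = 1 - 2*sqrt(0.57/pi) = 0.1481
sigma_2 = 83 * 0.1481 = 12.29 MPa

12.29 MPa


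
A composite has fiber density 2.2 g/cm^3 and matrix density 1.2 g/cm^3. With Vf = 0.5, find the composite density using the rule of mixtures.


rho_c = rho_f*Vf + rho_m*(1-Vf) = 2.2*0.5 + 1.2*0.5 = 1.7 g/cm^3

1.7 g/cm^3


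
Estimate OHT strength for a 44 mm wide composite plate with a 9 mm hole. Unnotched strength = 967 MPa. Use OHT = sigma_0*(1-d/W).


OHT = sigma_0*(1-d/W) = 967*(1-9/44) = 769.2 MPa

769.2 MPa


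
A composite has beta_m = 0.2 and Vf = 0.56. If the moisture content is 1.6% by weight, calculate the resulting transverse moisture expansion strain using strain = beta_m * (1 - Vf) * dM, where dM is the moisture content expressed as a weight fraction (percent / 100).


dM = 1.6/100 = 0.016
strain = beta_m * (1-Vf) * dM = 0.2 * 0.44 * 0.016 = 0.001408

0.001408


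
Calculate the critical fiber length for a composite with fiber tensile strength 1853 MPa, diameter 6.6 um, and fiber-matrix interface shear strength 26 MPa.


Lc = sigma_f * d / (2 * tau_i) = 1853 * 6.6 / (2 * 26) = 235.2 um

235.2 um


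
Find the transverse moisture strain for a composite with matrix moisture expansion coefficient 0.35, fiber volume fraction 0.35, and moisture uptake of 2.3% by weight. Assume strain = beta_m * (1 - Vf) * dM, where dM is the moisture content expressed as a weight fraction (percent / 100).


dM = 2.3/100 = 0.023
strain = beta_m * (1-Vf) * dM = 0.35 * 0.65 * 0.023 = 0.0052325

0.0052325


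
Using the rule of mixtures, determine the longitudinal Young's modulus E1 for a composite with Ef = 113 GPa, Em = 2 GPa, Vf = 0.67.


E1 = Ef*Vf + Em*(1-Vf) = 113*0.67 + 2*0.33 = 76.37 GPa

76.37 GPa


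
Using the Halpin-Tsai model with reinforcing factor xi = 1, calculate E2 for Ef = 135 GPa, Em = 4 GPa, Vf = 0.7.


eta = (Ef/Em - 1)/(Ef/Em + xi) = (33.75 - 1)/(33.75 + 1) = 0.9424
E2 = Em*(1+xi*eta*Vf)/(1-eta*Vf) = 19.51 GPa

19.51 GPa


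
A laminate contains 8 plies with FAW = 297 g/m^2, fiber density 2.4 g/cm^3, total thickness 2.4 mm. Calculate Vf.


Vf = n * FAW / (rho_f * h * 1000) = 8 * 297 / (2.4 * 2.4 * 1000) = 0.4125

0.4125


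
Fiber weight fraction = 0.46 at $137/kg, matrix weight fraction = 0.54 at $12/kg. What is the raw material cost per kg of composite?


Cost = cost_f*Wf + cost_m*Wm = 137*0.46 + 12*0.54 = $69.5/kg

$69.5/kg


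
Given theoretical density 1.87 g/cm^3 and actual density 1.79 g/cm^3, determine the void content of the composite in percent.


Void% = (rho_theo - rho_actual)/rho_theo * 100 = (1.87 - 1.79)/1.87 * 100 = 4.28%

4.28%


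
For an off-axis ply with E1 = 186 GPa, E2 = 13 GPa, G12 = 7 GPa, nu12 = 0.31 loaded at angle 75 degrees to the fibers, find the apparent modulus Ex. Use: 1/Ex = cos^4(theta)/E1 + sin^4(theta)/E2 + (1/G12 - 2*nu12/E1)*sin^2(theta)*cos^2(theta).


cos^4(75) = 0.004487, sin^4(75) = 0.870513, sin^2(75)*cos^2(75) = 0.0625
1/G12 - 2*nu12/E1 = 1/7 - 2*0.31/186 = 0.139524 GPa^-1
1/Ex = 0.004487/186 + 0.870513/13 + 0.139524*0.0625 = 0.0757069 GPa^-1
Ex = 13.21 GPa

13.21 GPa


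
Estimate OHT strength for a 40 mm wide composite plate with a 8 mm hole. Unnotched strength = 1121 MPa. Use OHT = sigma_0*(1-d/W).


OHT = sigma_0*(1-d/W) = 1121*(1-8/40) = 896.8 MPa

896.8 MPa


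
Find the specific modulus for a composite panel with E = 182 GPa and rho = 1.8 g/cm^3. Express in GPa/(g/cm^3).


Specific stiffness = E/rho = 182/1.8 = 101.1 GPa/(g/cm^3)

101.1 GPa/(g/cm^3)


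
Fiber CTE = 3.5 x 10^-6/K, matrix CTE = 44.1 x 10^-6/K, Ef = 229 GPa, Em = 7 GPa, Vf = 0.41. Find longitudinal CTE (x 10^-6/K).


E1 = Ef*Vf + Em*(1-Vf) = 98.02
alpha_1 = (alpha_f*Ef*Vf + alpha_m*Em*(1-Vf))/E1 = 5.21 x 10^-6/K

5.21 x 10^-6/K


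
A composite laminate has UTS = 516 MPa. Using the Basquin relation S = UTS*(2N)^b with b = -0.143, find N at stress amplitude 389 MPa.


N = 0.5 * (S/UTS)^(1/b) = 0.5 * (389/516)^(1/-0.143) = 3.6059 cycles

3.6059 cycles


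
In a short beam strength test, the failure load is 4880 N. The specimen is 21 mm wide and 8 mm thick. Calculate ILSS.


ILSS = 3F/(4bh) = 3*4880/(4*21*8) = 21.79 MPa

21.79 MPa


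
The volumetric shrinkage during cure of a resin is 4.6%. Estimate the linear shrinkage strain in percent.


Linear shrinkage ≈ vol_shrink/3 = 4.6/3 = 1.533%

1.533%


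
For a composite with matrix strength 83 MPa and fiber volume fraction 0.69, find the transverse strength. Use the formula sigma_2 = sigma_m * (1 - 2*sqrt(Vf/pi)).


factor = 1 - 2*sqrt(0.69/pi) = 0.0627
sigma_2 = 83 * 0.0627 = 5.2 MPa

5.2 MPa


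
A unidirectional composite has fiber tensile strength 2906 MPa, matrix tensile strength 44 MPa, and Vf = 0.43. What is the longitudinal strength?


sigma_1 = sigma_f*Vf + sigma_m*(1-Vf) = 2906*0.43 + 44*0.57 = 1274.7 MPa

1274.7 MPa


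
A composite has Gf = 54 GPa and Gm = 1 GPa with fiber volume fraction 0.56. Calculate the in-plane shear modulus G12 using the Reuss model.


1/G12 = Vf/Gf + (1-Vf)/Gm = 0.56/54 + 0.44/1
G12 = 2.22 GPa

2.22 GPa


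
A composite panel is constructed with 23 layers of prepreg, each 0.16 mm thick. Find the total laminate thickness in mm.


h = n * t_ply = 23 * 0.16 = 3.68 mm

3.68 mm


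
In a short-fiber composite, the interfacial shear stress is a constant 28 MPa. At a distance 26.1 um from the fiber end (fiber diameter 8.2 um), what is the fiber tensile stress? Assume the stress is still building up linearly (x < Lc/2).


Force balance: sigma_f * (pi*d^2/4) = tau * (pi*d) * x  ->  sigma_f = 4 * tau * x / d
sigma_f = 4 * 28 * 26.1 / 8.2 = 356.5 MPa

356.5 MPa


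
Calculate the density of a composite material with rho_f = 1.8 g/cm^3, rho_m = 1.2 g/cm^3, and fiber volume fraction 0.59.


rho_c = rho_f*Vf + rho_m*(1-Vf) = 1.8*0.59 + 1.2*0.41 = 1.554 g/cm^3

1.554 g/cm^3


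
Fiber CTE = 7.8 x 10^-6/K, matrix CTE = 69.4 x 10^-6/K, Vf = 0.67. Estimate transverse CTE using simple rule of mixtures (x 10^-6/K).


alpha_2 = alpha_f*Vf + alpha_m*(1-Vf) = 7.8*0.67 + 69.4*0.33 = 28.1 x 10^-6/K

28.1 x 10^-6/K


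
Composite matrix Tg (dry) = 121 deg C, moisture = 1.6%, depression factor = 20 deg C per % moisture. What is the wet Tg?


Tg_wet = Tg_dry - k*moisture = 121 - 20*1.6 = 89.0 deg C

89.0 deg C


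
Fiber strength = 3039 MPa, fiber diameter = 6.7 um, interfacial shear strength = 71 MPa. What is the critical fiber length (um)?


Lc = sigma_f * d / (2 * tau_i) = 3039 * 6.7 / (2 * 71) = 143.4 um

143.4 um


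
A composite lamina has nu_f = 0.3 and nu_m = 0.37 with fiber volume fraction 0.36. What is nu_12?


nu_12 = nu_f*Vf + nu_m*(1-Vf) = 0.3*0.36 + 0.37*0.64 = 0.3448

0.3448


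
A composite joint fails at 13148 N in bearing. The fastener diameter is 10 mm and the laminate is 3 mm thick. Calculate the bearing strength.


sigma_br = F/(d*h) = 13148/(10*3) = 438.3 MPa

438.3 MPa


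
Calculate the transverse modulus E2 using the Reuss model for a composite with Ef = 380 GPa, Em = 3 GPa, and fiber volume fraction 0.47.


1/E2 = Vf/Ef + (1-Vf)/Em = 0.47/380 + 0.53/3
E2 = 5.62 GPa

5.62 GPa


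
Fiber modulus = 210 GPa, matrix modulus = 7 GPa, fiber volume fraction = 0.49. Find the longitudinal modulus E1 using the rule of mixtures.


E1 = Ef*Vf + Em*(1-Vf) = 210*0.49 + 7*0.51 = 106.47 GPa

106.47 GPa


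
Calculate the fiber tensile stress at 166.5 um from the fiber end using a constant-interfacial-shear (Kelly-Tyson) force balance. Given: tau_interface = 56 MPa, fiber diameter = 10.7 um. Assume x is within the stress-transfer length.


Force balance: sigma_f * (pi*d^2/4) = tau * (pi*d) * x  ->  sigma_f = 4 * tau * x / d
sigma_f = 4 * 56 * 166.5 / 10.7 = 3485.6 MPa

3485.6 MPa


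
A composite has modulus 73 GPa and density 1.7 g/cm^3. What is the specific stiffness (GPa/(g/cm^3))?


Specific stiffness = E/rho = 73/1.7 = 42.9 GPa/(g/cm^3)

42.9 GPa/(g/cm^3)


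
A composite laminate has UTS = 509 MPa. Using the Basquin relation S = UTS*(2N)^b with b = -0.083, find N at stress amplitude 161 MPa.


N = 0.5 * (S/UTS)^(1/b) = 0.5 * (161/509)^(1/-0.083) = 526943.5054 cycles

526943.5054 cycles


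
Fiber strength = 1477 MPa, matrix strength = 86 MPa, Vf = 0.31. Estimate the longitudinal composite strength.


sigma_1 = sigma_f*Vf + sigma_m*(1-Vf) = 1477*0.31 + 86*0.69 = 517.2 MPa

517.2 MPa


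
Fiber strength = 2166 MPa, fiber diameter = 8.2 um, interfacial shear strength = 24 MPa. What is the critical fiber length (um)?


Lc = sigma_f * d / (2 * tau_i) = 2166 * 8.2 / (2 * 24) = 370.0 um

370.0 um


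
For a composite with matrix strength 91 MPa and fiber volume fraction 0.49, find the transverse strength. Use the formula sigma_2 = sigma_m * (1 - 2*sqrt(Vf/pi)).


factor = 1 - 2*sqrt(0.49/pi) = 0.2101
sigma_2 = 91 * 0.2101 = 19.12 MPa

19.12 MPa


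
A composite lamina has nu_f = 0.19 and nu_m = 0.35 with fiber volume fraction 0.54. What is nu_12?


nu_12 = nu_f*Vf + nu_m*(1-Vf) = 0.19*0.54 + 0.35*0.46 = 0.2636

0.2636


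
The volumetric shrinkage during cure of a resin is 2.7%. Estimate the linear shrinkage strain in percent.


Linear shrinkage ≈ vol_shrink/3 = 2.7/3 = 0.9%

0.9%


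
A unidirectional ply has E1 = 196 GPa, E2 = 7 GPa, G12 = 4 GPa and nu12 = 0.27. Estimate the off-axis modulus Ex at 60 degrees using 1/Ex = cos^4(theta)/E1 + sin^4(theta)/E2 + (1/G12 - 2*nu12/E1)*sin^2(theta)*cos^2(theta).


cos^4(60) = 0.0625, sin^4(60) = 0.5625, sin^2(60)*cos^2(60) = 0.1875
1/G12 - 2*nu12/E1 = 1/4 - 2*0.27/196 = 0.247245 GPa^-1
1/Ex = 0.0625/196 + 0.5625/7 + 0.247245*0.1875 = 0.1270344 GPa^-1
Ex = 7.87 GPa

7.87 GPa


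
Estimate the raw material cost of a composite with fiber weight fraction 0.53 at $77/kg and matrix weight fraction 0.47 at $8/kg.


Cost = cost_f*Wf + cost_m*Wm = 77*0.53 + 8*0.47 = $44.57/kg

$44.57/kg


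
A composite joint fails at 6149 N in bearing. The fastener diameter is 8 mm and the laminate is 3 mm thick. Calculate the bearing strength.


sigma_br = F/(d*h) = 6149/(8*3) = 256.2 MPa

256.2 MPa


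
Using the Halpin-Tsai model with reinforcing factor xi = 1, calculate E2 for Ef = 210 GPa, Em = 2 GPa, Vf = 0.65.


eta = (Ef/Em - 1)/(Ef/Em + xi) = (105.0 - 1)/(105.0 + 1) = 0.9811
E2 = Em*(1+xi*eta*Vf)/(1-eta*Vf) = 9.04 GPa

9.04 GPa


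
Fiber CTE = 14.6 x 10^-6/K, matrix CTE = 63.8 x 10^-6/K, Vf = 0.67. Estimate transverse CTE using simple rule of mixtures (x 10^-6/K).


alpha_2 = alpha_f*Vf + alpha_m*(1-Vf) = 14.6*0.67 + 63.8*0.33 = 30.8 x 10^-6/K

30.8 x 10^-6/K


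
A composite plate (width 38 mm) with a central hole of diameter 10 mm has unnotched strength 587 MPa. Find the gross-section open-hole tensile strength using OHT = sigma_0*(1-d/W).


OHT = sigma_0*(1-d/W) = 587*(1-10/38) = 432.5 MPa

432.5 MPa


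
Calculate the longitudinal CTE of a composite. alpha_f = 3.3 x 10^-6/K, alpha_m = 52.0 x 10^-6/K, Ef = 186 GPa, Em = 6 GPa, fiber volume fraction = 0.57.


E1 = Ef*Vf + Em*(1-Vf) = 108.6
alpha_1 = (alpha_f*Ef*Vf + alpha_m*Em*(1-Vf))/E1 = 4.46 x 10^-6/K

4.46 x 10^-6/K


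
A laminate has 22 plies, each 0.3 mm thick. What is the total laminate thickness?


h = n * t_ply = 22 * 0.3 = 6.6 mm

6.6 mm


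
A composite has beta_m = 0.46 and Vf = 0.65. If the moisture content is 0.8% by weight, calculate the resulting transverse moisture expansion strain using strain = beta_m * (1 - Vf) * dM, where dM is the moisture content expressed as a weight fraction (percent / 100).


dM = 0.8/100 = 0.008
strain = beta_m * (1-Vf) * dM = 0.46 * 0.35 * 0.008 = 0.001288

0.001288


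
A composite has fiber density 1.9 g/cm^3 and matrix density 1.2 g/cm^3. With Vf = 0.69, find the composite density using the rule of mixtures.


rho_c = rho_f*Vf + rho_m*(1-Vf) = 1.9*0.69 + 1.2*0.31 = 1.683 g/cm^3

1.683 g/cm^3


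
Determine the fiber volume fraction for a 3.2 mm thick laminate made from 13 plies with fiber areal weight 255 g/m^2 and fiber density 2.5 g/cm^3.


Vf = n * FAW / (rho_f * h * 1000) = 13 * 255 / (2.5 * 3.2 * 1000) = 0.4144

0.4144


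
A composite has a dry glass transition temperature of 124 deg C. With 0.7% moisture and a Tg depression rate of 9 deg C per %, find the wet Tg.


Tg_wet = Tg_dry - k*moisture = 124 - 9*0.7 = 117.7 deg C

117.7 deg C


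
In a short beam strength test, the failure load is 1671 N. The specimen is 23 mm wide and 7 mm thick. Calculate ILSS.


ILSS = 3F/(4bh) = 3*1671/(4*23*7) = 7.78 MPa

7.78 MPa


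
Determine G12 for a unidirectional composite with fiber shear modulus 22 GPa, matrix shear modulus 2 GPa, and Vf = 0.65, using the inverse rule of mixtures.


1/G12 = Vf/Gf + (1-Vf)/Gm = 0.65/22 + 0.35/2
G12 = 4.89 GPa

4.89 GPa


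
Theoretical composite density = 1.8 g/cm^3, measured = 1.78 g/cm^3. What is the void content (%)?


Void% = (rho_theo - rho_actual)/rho_theo * 100 = (1.8 - 1.78)/1.8 * 100 = 1.11%

1.11%


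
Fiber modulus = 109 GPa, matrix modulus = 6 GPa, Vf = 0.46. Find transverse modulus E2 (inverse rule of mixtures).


1/E2 = Vf/Ef + (1-Vf)/Em = 0.46/109 + 0.54/6
E2 = 10.61 GPa

10.61 GPa


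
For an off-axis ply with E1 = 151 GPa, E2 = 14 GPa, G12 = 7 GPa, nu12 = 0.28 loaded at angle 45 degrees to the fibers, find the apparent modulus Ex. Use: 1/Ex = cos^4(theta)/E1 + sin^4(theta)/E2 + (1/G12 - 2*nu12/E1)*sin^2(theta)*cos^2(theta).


cos^4(45) = 0.25, sin^4(45) = 0.25, sin^2(45)*cos^2(45) = 0.25
1/G12 - 2*nu12/E1 = 1/7 - 2*0.28/151 = 0.139149 GPa^-1
1/Ex = 0.25/151 + 0.25/14 + 0.139149*0.25 = 0.0542999 GPa^-1
Ex = 18.42 GPa

18.42 GPa


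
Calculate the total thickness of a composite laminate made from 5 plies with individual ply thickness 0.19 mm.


h = n * t_ply = 5 * 0.19 = 0.95 mm

0.95 mm


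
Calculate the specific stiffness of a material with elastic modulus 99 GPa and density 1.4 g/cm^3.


Specific stiffness = E/rho = 99/1.4 = 70.7 GPa/(g/cm^3)

70.7 GPa/(g/cm^3)


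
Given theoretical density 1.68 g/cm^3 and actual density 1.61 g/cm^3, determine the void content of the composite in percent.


Void% = (rho_theo - rho_actual)/rho_theo * 100 = (1.68 - 1.61)/1.68 * 100 = 4.17%

4.17%


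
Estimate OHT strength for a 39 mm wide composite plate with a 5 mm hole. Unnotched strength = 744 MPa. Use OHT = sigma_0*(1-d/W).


OHT = sigma_0*(1-d/W) = 744*(1-5/39) = 648.6 MPa

648.6 MPa


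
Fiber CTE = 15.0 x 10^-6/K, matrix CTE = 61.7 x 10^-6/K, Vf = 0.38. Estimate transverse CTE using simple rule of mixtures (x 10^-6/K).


alpha_2 = alpha_f*Vf + alpha_m*(1-Vf) = 15.0*0.38 + 61.7*0.62 = 44.0 x 10^-6/K

44.0 x 10^-6/K


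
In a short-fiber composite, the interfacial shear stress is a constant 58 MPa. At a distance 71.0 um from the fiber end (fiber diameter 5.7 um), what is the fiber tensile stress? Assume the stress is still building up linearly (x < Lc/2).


Force balance: sigma_f * (pi*d^2/4) = tau * (pi*d) * x  ->  sigma_f = 4 * tau * x / d
sigma_f = 4 * 58 * 71.0 / 5.7 = 2889.8 MPa

2889.8 MPa


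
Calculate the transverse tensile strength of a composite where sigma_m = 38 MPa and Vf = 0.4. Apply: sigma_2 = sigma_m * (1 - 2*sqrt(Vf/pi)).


factor = 1 - 2*sqrt(0.4/pi) = 0.2864
sigma_2 = 38 * 0.2864 = 10.88 MPa

10.88 MPa


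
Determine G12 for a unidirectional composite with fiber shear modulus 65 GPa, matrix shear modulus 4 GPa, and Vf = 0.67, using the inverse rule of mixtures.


1/G12 = Vf/Gf + (1-Vf)/Gm = 0.67/65 + 0.33/4
G12 = 10.77 GPa

10.77 GPa


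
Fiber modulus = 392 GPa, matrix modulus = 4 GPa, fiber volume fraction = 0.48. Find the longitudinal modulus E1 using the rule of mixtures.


E1 = Ef*Vf + Em*(1-Vf) = 392*0.48 + 4*0.52 = 190.24 GPa

190.24 GPa


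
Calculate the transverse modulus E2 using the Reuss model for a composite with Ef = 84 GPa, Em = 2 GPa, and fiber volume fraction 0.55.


1/E2 = Vf/Ef + (1-Vf)/Em = 0.55/84 + 0.45/2
E2 = 4.32 GPa

4.32 GPa


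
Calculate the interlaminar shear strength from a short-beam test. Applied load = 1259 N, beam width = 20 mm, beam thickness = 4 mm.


ILSS = 3F/(4bh) = 3*1259/(4*20*4) = 11.8 MPa

11.8 MPa


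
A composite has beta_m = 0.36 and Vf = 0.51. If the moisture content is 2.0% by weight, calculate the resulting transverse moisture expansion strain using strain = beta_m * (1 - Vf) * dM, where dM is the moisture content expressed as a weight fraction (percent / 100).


dM = 2.0/100 = 0.02
strain = beta_m * (1-Vf) * dM = 0.36 * 0.49 * 0.02 = 0.003528

0.003528


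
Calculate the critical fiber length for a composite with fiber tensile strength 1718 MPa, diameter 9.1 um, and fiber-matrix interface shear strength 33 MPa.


Lc = sigma_f * d / (2 * tau_i) = 1718 * 9.1 / (2 * 33) = 236.9 um

236.9 um


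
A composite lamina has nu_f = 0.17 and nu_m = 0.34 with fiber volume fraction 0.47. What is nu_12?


nu_12 = nu_f*Vf + nu_m*(1-Vf) = 0.17*0.47 + 0.34*0.53 = 0.2601

0.2601


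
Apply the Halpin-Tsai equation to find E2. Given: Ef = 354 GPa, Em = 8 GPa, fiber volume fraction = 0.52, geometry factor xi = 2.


eta = (Ef/Em - 1)/(Ef/Em + xi) = (44.25 - 1)/(44.25 + 2) = 0.9351
E2 = Em*(1+xi*eta*Vf)/(1-eta*Vf) = 30.72 GPa

30.72 GPa


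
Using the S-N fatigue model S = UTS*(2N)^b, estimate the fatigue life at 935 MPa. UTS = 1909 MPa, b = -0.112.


N = 0.5 * (S/UTS)^(1/b) = 0.5 * (935/1909)^(1/-0.112) = 292.9385 cycles

292.9385 cycles


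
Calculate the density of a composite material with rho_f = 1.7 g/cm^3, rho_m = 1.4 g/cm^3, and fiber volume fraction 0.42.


rho_c = rho_f*Vf + rho_m*(1-Vf) = 1.7*0.42 + 1.4*0.58 = 1.526 g/cm^3

1.526 g/cm^3


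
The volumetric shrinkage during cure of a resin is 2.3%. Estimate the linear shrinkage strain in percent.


Linear shrinkage ≈ vol_shrink/3 = 2.3/3 = 0.767%

0.767%


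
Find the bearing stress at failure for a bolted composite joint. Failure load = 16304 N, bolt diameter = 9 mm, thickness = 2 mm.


sigma_br = F/(d*h) = 16304/(9*2) = 905.8 MPa

905.8 MPa


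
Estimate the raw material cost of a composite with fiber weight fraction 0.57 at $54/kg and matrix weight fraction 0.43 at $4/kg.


Cost = cost_f*Wf + cost_m*Wm = 54*0.57 + 4*0.43 = $32.5/kg

$32.5/kg


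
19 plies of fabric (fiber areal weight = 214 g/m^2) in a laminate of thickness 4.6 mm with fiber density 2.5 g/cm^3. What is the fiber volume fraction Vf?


Vf = n * FAW / (rho_f * h * 1000) = 19 * 214 / (2.5 * 4.6 * 1000) = 0.3536

0.3536


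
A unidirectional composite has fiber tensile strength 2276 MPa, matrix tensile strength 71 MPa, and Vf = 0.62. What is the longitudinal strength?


sigma_1 = sigma_f*Vf + sigma_m*(1-Vf) = 2276*0.62 + 71*0.38 = 1438.1 MPa

1438.1 MPa


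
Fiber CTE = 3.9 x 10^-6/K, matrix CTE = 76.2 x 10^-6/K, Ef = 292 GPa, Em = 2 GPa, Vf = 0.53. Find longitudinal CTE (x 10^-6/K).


E1 = Ef*Vf + Em*(1-Vf) = 155.7
alpha_1 = (alpha_f*Ef*Vf + alpha_m*Em*(1-Vf))/E1 = 4.34 x 10^-6/K

4.34 x 10^-6/K
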